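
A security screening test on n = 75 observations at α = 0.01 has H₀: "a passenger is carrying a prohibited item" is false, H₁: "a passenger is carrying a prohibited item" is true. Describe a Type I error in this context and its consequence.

Type I error: rejecting H₀ when it is true — concluding that a passenger is carrying a prohibited item when in fact it is not. Consequence: detaining an innocent passenger — delay and inconvenience.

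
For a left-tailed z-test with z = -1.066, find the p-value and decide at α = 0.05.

p = P(Z < -1.066) = Φ(-1.066) ≈ 0.1432. Since p ≥ 0.05, fail to reject H₀ (not significant) at α = 0.05.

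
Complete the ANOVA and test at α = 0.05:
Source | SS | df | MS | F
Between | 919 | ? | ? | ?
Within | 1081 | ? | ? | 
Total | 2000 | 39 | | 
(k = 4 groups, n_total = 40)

df_between = 3, df_within = 36. MS_between = 306.33, MS_within = 30.03. F = 10.202, F_crit ≈ 2.866. Reject H₀.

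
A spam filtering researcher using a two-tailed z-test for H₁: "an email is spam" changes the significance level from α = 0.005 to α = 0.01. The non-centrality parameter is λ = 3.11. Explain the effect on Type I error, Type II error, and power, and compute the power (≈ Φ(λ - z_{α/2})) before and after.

Increasing α from 0.005 to 0.01:
• Type I error rate increases (α is the Type I rate by definition).
• Critical value moves from z_{α/2} = 2.807 to 2.576, so power = Φ(λ - z_{α/2}) goes from Φ(3.11 - 2.807) = 0.619 to Φ(3.11 - 2.576) = 0.703.
• Type II error rate β = 1 - power therefore decreases (0.381 → 0.297).
Appropriate when false negatives are costly — here, a spam email lands in the inbox.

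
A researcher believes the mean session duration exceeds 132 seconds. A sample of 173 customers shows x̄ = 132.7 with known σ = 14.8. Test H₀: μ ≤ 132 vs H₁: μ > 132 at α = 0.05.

z = 0.622. Critical value: 1.645. Fail to reject H₀.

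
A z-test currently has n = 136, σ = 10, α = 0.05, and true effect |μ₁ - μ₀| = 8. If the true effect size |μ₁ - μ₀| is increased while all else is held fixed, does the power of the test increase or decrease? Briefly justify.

Power increases: a larger true effect increases the non-centrality λ = |μ₁ - μ₀|/(σ/√n).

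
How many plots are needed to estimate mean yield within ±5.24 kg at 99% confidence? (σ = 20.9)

n = (z*σ/E)² = (2.576×20.9/5.24)² = 105.6 → n = 106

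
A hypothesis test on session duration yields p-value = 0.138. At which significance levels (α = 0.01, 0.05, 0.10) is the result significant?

p = 0.138. Not significant at any of the given levels.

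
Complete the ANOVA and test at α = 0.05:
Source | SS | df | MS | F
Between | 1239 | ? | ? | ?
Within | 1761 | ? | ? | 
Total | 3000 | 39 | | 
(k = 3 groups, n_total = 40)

df_between = 2, df_within = 37. MS_between = 619.5, MS_within = 47.59. F = 13.016, F_crit ≈ 3.252. Reject H₀.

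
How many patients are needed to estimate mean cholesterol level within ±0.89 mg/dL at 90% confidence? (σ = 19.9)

n = (z*σ/E)² = (1.645×19.9/0.89)² = 1352.9 → n = 1353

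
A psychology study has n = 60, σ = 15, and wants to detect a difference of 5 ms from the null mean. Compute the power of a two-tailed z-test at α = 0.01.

SE = σ/√n = 15/√60 = 1.936. Non-centrality λ = d/SE = 5/1.936 = 2.582. Power ≈ Φ(λ - z_{α/2}) = Φ(2.582 - 2.576) = Φ(0.006) = 0.502.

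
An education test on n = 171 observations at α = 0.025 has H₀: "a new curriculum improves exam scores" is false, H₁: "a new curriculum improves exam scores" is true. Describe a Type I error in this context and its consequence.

Type I error: rejecting H₀ when it is true — concluding that a new curriculum improves exam scores when in fact it is not. Consequence: adopting a curriculum that gives no real benefit — disruption for nothing.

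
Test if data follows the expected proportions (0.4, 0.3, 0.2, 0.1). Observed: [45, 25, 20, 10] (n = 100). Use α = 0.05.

Expected: [40.0, 30.0, 20.0, 10.0]. χ² = 1.458. df = 3, critical = 7.815. Fail to reject H₀.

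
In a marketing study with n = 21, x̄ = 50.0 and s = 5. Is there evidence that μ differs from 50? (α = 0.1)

t = (x̄ - μ₀)/(s/√n) = (50.0 - 50)/(5/√21) = 0.0. df = 20, critical t = ±1.725. Fail to reject H₀.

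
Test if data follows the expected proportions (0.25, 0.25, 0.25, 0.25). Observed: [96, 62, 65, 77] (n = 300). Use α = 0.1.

Expected: [75.0, 75.0, 75.0, 75.0]. χ² = 9.52. df = 3, critical = 6.251. Reject H₀.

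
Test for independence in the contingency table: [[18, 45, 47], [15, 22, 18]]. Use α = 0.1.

χ² = 3.12. df = 2, critical = 4.605. Fail to reject H₀. No evidence of dependence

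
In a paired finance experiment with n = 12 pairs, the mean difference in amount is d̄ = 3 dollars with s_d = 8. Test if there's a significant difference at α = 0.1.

t = d̄/(s_d/√n) = 3/(8/√12) = 1.299. df = 11, critical t = ±1.796. Fail to reject H₀.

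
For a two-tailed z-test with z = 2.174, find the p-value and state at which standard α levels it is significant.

p = 2·P(Z > |2.174|) = 2·(1 - Φ(2.174)) ≈ 0.0297. Significant at α = 0.1; Significant at α = 0.05.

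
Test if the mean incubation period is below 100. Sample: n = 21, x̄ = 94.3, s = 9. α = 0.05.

t = (94.3 - 100)/(9/√21) = -2.902, df = 20. Critical t = -1.725. Reject H₀.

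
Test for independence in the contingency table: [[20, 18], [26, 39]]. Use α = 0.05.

χ² = 1.548. df = 1, critical = 3.841. Fail to reject H₀. No evidence of dependence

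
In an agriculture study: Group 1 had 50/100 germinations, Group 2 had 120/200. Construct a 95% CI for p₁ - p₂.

p̂₁ = 0.5, p̂₂ = 0.6. Difference = -0.1. CI = (-0.219, 0.019)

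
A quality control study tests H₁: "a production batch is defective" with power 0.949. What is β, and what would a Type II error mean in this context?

β = 1 - power = 1 - 0.949 = 0.051. A Type II error is failing to reject H₀ when H₀ is false (false negative) — here, failing to conclude that a production batch is defective when in fact it is true. Consequence: shipping a defective batch — faulty products reach customers.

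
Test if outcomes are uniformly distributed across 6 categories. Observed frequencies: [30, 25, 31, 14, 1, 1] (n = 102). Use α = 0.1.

Expected = 17 each. χ² = Σ(O-E)²/E = 55.882. df = 5, critical value = 9.236. Reject H₀.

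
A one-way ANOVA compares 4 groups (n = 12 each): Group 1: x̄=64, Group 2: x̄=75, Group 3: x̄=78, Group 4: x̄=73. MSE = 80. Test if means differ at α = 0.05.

Grand mean = 72.5. SS_between = 1308.0, MS_between = 436.0. F = 5.45, F_crit ≈ 2.816. Reject H₀.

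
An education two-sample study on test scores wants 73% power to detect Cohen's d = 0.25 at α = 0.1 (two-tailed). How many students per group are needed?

z_{α/2} = 1.645, z_β = Φ⁻¹(0.73) = 0.613. For small effect (d = 0.25): n per group = 2(z_{α/2} + z_β)²/d² = 2(1.645 + 0.613)²/0.25² = 163.2 → 164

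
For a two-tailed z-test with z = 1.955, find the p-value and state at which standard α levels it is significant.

p = 2·P(Z > |1.955|) = 2·(1 - Φ(1.955)) ≈ 0.0506. Significant at α = 0.1.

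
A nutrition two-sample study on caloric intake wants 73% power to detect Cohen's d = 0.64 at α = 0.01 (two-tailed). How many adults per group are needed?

z_{α/2} = 2.576, z_β = Φ⁻¹(0.73) = 0.613. For medium effect (d = 0.64): n per group = 2(z_{α/2} + z_β)²/d² = 2(2.576 + 0.613)²/0.64² = 49.7 → 50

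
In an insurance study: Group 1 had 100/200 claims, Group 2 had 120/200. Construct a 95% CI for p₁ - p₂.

p̂₁ = 0.5, p̂₂ = 0.6. Difference = -0.1. CI = (-0.197, -0.003)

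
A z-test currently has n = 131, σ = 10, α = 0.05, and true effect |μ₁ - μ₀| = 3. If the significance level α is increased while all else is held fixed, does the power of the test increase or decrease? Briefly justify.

Power increases: a larger α lowers the critical value, so more of the H₁ sampling distribution falls in the rejection region.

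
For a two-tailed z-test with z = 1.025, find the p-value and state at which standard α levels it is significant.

p = 2·P(Z > |1.025|) = 2·(1 - Φ(1.025)) ≈ 0.3054. Not significant at any standard level.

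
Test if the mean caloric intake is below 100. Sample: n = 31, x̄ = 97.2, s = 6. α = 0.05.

t = (97.2 - 100)/(6/√31) = -2.598, df = 30. Critical t = -1.697. Reject H₀.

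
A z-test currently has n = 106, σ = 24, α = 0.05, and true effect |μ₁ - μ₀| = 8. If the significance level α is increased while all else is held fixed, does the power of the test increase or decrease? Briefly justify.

Power increases: a larger α lowers the critical value, so more of the H₁ sampling distribution falls in the rejection region.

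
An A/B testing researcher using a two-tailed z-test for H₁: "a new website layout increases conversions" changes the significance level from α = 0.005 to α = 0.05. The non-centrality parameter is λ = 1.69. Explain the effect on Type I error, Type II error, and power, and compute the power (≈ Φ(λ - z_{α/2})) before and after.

Increasing α from 0.005 to 0.05:
• Type I error rate increases (α is the Type I rate by definition).
• Critical value moves from z_{α/2} = 2.807 to 1.96, so power = Φ(λ - z_{α/2}) goes from Φ(1.69 - 2.807) = 0.132 to Φ(1.69 - 1.96) = 0.394.
• Type II error rate β = 1 - power therefore decreases (0.868 → 0.606).
Appropriate when false negatives are costly — here, discarding a layout that would have improved conversions — lost revenue.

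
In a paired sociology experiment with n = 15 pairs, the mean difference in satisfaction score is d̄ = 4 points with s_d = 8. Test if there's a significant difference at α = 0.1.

t = d̄/(s_d/√n) = 4/(8/√15) = 1.936. df = 14, critical t = ±1.761. Reject H₀.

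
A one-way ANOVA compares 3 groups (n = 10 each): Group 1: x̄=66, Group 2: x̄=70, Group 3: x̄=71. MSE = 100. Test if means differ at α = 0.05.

Grand mean = 69.0. SS_between = 140.0, MS_between = 70.0. F = 0.7, F_crit ≈ 3.354. Fail to reject H₀.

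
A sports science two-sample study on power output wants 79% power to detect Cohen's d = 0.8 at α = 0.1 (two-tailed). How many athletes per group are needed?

z_{α/2} = 1.645, z_β = Φ⁻¹(0.79) = 0.806. For large effect (d = 0.8): n per group = 2(z_{α/2} + z_β)²/d² = 2(1.645 + 0.806)²/0.8² = 18.8 → 19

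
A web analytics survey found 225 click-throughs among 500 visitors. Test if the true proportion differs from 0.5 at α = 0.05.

p̂ = 0.45, p₀ = 0.5. z = (p̂ - p₀)/√(p₀(1-p₀)/n) = -2.236. Critical: ±1.96. Reject H₀.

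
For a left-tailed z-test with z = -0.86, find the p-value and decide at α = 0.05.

p = P(Z < -0.86) = Φ(-0.86) ≈ 0.1949. Since p ≥ 0.05, fail to reject H₀ (not significant) at α = 0.05.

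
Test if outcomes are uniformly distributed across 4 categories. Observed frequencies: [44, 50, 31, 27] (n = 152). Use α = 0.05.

Expected = 38 each. χ² = Σ(O-E)²/E = 9.211. df = 3, critical value = 7.815. Reject H₀.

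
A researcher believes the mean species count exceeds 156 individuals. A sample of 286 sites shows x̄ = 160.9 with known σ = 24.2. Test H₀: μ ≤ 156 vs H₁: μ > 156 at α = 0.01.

z = 3.424. Critical value: 2.33. Reject H₀.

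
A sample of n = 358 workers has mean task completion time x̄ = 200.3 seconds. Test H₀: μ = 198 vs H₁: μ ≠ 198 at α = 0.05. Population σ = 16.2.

z = (x̄ - μ₀)/(σ/√n) = (200.3 - 198)/(16.2/√358) = 2.686. Critical value: ±1.96. Since |2.686| > 1.96, Reject H₀.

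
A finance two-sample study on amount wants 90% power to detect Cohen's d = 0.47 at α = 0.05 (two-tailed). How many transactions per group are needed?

z_{α/2} = 1.96, z_β = Φ⁻¹(0.9) = 1.282. For small effect (d = 0.47): n per group = 2(z_{α/2} + z_β)²/d² = 2(1.96 + 1.282)²/0.47² = 95.2 → 96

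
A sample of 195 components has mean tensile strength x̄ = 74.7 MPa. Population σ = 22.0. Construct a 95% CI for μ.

CI = x̄ ± z*(σ/√n) = 74.7 ± 1.96(22.0/√195) = 74.7 ± 3.09 = (71.61, 77.79)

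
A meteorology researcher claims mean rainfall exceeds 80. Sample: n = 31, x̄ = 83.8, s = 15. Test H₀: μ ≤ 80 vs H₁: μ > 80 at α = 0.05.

t = (83.8 - 80)/(15/√31) = 1.411, df = 30. Critical t = 1.697. Fail to reject H₀.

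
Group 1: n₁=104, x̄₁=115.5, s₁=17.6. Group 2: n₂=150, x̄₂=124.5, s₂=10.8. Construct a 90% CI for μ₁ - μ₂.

Difference = -9.0. SE = √(17.6²/104 + 10.8²/150) = 1.938. CI = (-12.19, -5.81)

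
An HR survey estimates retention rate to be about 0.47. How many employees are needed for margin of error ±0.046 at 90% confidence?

n = z²p(1-p)/E² = 1.645²×0.47×0.53/0.046² = 318.6 → n = 319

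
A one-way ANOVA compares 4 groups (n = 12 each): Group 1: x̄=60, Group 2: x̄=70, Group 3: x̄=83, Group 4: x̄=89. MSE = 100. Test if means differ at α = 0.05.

Grand mean = 75.5. SS_between = 6108.0, MS_between = 2036.0. F = 20.36, F_crit ≈ 2.816. Reject H₀.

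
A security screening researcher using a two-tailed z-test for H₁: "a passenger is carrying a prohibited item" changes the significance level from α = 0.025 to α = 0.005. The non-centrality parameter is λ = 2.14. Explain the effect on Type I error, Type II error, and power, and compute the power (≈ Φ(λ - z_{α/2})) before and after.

Decreasing α from 0.025 to 0.005:
• Type I error rate decreases (α is the Type I rate by definition).
• Critical value moves from z_{α/2} = 2.241 to 2.807, so power = Φ(λ - z_{α/2}) goes from Φ(2.14 - 2.241) = 0.46 to Φ(2.14 - 2.807) = 0.252.
• Type II error rate β = 1 - power therefore increases (0.54 → 0.748).
Appropriate when false positives are costly — here, detaining an innocent passenger — delay and inconvenience.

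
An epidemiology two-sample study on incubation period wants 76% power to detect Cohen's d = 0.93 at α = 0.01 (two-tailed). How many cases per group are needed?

z_{α/2} = 2.576, z_β = Φ⁻¹(0.76) = 0.706. For large effect (d = 0.93): n per group = 2(z_{α/2} + z_β)²/d² = 2(2.576 + 0.706)²/0.93² = 24.9 → 25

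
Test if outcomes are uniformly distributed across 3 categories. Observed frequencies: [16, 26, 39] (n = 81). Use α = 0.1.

Expected = 27 each. χ² = Σ(O-E)²/E = 9.852. df = 2, critical value = 4.605. Reject H₀.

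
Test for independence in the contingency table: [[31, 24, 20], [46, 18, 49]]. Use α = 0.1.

χ² = 8.64. df = 2, critical = 4.605. Reject H₀. Variables are dependent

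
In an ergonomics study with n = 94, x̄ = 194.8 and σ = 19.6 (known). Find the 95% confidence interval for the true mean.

CI = x̄ ± z*(σ/√n) = 194.8 ± 1.96(19.6/√94) = 194.8 ± 3.96 = (190.84, 198.76)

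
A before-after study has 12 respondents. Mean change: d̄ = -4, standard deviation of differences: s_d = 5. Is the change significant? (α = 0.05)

t = d̄/(s_d/√n) = -4/(5/√12) = -2.771. df = 11, critical t = ±2.201. Reject H₀.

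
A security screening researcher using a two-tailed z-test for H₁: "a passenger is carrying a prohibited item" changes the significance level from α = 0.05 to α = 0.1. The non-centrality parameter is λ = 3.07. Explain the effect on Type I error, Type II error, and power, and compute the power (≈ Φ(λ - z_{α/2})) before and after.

Increasing α from 0.05 to 0.1:
• Type I error rate increases (α is the Type I rate by definition).
• Critical value moves from z_{α/2} = 1.96 to 1.645, so power = Φ(λ - z_{α/2}) goes from Φ(3.07 - 1.96) = 0.867 to Φ(3.07 - 1.645) = 0.923.
• Type II error rate β = 1 - power therefore decreases (0.133 → 0.077).
Appropriate when false negatives are costly — here, letting a prohibited item through — security breach.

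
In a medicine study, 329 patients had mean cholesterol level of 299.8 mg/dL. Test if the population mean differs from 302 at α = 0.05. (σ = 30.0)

z = (x̄ - μ₀)/(σ/√n) = (299.8 - 302)/(30.0/√329) = -1.33. Critical value: ±1.96. Since |-1.33| ≤ 1.96, Fail to reject H₀.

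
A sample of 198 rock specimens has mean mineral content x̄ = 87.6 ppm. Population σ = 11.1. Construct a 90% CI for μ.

CI = x̄ ± z*(σ/√n) = 87.6 ± 1.645(11.1/√198) = 87.6 ± 1.3 = (86.3, 88.9)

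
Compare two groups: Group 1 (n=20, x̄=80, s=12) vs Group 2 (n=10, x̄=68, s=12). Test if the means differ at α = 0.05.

Pooled sp = 12.0. t = 2.582, df = 28. Critical t = ±2.048. Reject H₀.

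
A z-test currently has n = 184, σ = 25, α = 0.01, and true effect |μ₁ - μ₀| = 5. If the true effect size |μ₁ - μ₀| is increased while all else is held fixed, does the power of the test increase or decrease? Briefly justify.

Power increases: a larger true effect increases the non-centrality λ = |μ₁ - μ₀|/(σ/√n).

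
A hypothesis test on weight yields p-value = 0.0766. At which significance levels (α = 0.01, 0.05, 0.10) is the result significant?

p = 0.0766. Significant at: α = 0.1.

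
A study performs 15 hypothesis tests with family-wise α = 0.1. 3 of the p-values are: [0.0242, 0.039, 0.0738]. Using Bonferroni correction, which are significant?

Bonferroni α = 0.1/15 = 0.00667. None of the given p-values are significant.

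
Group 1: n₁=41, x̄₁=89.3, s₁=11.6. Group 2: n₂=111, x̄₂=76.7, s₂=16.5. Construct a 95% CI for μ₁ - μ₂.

Difference = 12.6. SE = √(11.6²/41 + 16.5²/111) = 2.395. CI = (7.91, 17.29)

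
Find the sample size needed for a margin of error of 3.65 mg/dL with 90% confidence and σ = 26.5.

n = (z*σ/E)² = (1.645×26.5/3.65)² = 142.6 → n = 143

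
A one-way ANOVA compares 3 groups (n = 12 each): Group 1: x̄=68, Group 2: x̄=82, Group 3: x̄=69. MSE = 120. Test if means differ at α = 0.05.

Grand mean = 73.0. SS_between = 1464.0, MS_between = 732.0. F = 6.1, F_crit ≈ 3.285. Reject H₀.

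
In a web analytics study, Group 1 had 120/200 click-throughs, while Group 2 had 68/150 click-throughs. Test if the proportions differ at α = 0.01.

p̂₁ = 0.6, p̂₂ = 0.453, pooled p̂ = 0.537. z = 2.723. Critical: ±2.576. Reject H₀.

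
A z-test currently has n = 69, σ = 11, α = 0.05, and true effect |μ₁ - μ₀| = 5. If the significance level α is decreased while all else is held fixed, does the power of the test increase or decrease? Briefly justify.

Power decreases: a smaller α raises the critical value, so less of the H₁ sampling distribution falls in the rejection region.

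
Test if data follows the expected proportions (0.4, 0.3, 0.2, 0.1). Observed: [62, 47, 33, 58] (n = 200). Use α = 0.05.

Expected: [80.0, 60.0, 40.0, 20.0]. χ² = 80.292. df = 3, critical = 7.815. Reject H₀.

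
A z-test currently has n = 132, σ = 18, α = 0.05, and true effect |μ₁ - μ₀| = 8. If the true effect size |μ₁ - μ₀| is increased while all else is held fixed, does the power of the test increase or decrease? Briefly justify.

Power increases: a larger true effect increases the non-centrality λ = |μ₁ - μ₀|/(σ/√n).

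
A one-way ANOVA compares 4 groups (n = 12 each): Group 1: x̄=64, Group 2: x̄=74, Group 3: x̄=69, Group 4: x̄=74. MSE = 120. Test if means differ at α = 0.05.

Grand mean = 70.25. SS_between = 825.0, MS_between = 275.0. F = 2.292, F_crit ≈ 2.816. Fail to reject H₀.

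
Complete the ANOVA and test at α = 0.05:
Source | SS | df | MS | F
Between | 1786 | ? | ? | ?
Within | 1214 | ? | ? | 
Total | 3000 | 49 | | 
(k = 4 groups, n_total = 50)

df_between = 3, df_within = 46. MS_between = 595.33, MS_within = 26.39. F = 22.558, F_crit ≈ 2.807. Reject H₀.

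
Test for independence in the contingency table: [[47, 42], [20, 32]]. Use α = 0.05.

χ² = 2.709. df = 1, critical = 3.841. Fail to reject H₀. No evidence of dependence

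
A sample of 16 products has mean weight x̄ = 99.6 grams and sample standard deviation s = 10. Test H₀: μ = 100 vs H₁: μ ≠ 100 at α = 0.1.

t = (x̄ - μ₀)/(s/√n) = (99.6 - 100)/(10/√16) = -0.16. df = 15, critical t = ±1.753. Fail to reject H₀.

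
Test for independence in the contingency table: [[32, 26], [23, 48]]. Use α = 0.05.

χ² = 6.772. df = 1, critical = 3.841. Reject H₀. Variables are dependent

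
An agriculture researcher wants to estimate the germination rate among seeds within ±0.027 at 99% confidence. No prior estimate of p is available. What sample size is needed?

Conservative approach: use p = 0.5 (maximizes p(1-p) = 0.25). n = z²(0.25)/E² = 2.576²×0.25/0.027² = 2275.6 → n = 2276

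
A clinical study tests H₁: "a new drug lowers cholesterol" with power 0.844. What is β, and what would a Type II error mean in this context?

β = 1 - power = 1 - 0.844 = 0.156. A Type II error is failing to reject H₀ when H₀ is false (false negative) — here, failing to conclude that a new drug lowers cholesterol when in fact it is true. Consequence: shelving an effective drug — patients miss out on a treatment that would have helped.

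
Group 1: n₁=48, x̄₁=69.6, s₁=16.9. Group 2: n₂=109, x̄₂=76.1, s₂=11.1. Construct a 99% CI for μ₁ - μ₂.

Difference = -6.5. SE = √(16.9²/48 + 11.1²/109) = 2.661. CI = (-13.35, 0.35)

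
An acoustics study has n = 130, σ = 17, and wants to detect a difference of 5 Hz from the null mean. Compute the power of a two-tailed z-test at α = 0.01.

SE = σ/√n = 17/√130 = 1.491. Non-centrality λ = d/SE = 5/1.491 = 3.353. Power ≈ Φ(λ - z_{α/2}) = Φ(3.353 - 2.576) = Φ(0.777) = 0.782.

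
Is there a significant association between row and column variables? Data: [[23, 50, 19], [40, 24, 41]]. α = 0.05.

χ² = 21.023. df = 2, critical = 5.991. Reject H₀. Variables are dependent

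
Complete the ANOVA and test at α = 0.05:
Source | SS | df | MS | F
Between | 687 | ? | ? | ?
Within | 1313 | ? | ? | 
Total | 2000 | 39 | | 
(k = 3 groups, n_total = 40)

df_between = 2, df_within = 37. MS_between = 343.5, MS_within = 35.49. F = 9.68, F_crit ≈ 3.252. Reject H₀.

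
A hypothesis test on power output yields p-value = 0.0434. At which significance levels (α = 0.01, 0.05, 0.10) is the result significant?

p = 0.0434. Significant at: α = 0.05, 0.1.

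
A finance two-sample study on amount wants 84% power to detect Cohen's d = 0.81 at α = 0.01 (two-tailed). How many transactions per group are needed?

z_{α/2} = 2.576, z_β = Φ⁻¹(0.84) = 0.994. For large effect (d = 0.81): n per group = 2(z_{α/2} + z_β)²/d² = 2(2.576 + 0.994)²/0.81² = 38.9 → 39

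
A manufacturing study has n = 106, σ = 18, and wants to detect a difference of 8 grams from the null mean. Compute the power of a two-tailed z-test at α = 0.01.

SE = σ/√n = 18/√106 = 1.748. Non-centrality λ = d/SE = 8/1.748 = 4.576. Power ≈ Φ(λ - z_{α/2}) = Φ(4.576 - 2.576) = Φ(2.0) = 0.977.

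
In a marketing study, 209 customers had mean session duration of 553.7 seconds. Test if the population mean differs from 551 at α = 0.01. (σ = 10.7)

z = (x̄ - μ₀)/(σ/√n) = (553.7 - 551)/(10.7/√209) = 3.648. Critical value: ±2.576. Since |3.648| > 2.576, Reject H₀.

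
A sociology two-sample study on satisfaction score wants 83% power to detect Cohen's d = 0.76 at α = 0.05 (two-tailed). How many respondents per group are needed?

z_{α/2} = 1.96, z_β = Φ⁻¹(0.83) = 0.954. For medium effect (d = 0.76): n per group = 2(z_{α/2} + z_β)²/d² = 2(1.96 + 0.954)²/0.76² = 29.4 → 30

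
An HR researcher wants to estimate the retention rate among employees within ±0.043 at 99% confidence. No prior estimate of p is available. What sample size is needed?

Conservative approach: use p = 0.5 (maximizes p(1-p) = 0.25). n = z²(0.25)/E² = 2.576²×0.25/0.043² = 897.2 → n = 898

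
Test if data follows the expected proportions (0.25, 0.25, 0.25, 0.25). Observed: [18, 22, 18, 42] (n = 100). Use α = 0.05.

Expected: [25.0, 25.0, 25.0, 25.0]. χ² = 15.84. df = 3, critical = 7.815. Reject H₀.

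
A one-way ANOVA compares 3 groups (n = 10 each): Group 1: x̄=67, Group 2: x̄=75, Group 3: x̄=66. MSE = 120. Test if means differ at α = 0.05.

Grand mean = 69.33. SS_between = 486.67, MS_between = 243.33. F = 2.028, F_crit ≈ 3.354. Fail to reject H₀.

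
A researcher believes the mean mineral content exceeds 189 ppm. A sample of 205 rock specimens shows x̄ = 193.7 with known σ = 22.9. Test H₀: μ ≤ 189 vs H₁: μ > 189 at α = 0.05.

z = 2.939. Critical value: 1.645. Reject H₀.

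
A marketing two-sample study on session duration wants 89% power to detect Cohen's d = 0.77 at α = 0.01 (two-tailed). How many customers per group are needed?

z_{α/2} = 2.576, z_β = Φ⁻¹(0.89) = 1.227. For medium effect (d = 0.77): n per group = 2(z_{α/2} + z_β)²/d² = 2(2.576 + 1.227)²/0.77² = 48.8 → 49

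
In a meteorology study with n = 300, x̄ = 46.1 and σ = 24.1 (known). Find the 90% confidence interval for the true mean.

CI = x̄ ± z*(σ/√n) = 46.1 ± 1.645(24.1/√300) = 46.1 ± 2.29 = (43.81, 48.39)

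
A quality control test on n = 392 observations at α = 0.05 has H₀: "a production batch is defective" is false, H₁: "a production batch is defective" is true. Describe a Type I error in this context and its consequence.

Type I error: rejecting H₀ when it is true — concluding that a production batch is defective when in fact it is not. Consequence: scrapping a good batch — wasted material and cost for no reason.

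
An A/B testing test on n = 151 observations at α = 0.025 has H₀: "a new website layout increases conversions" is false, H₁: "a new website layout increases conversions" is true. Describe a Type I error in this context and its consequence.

Type I error: rejecting H₀ when it is true — concluding that a new website layout increases conversions when in fact it is not. Consequence: rolling out a layout that doesn't actually help — wasted engineering effort.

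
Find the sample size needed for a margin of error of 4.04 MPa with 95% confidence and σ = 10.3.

n = (z*σ/E)² = (1.96×10.3/4.04)² = 25.0 → n = 25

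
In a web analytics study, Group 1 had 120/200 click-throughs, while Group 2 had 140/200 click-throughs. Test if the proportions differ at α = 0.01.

p̂₁ = 0.6, p̂₂ = 0.7, pooled p̂ = 0.65. z = -2.097. Critical: ±2.576. Fail to reject H₀.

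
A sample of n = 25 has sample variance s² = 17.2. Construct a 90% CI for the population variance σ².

df = 24. χ²_{0.05} = 36.415, χ²_{0.95} = 13.848. CI for σ² = ((n-1)s²/χ²_{α/2}, (n-1)s²/χ²_{1-α/2}) = (24·17.2/36.415, 24·17.2/13.848) = (11.34, 29.81)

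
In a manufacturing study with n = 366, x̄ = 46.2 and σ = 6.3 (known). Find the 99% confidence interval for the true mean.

CI = x̄ ± z*(σ/√n) = 46.2 ± 2.576(6.3/√366) = 46.2 ± 0.85 = (45.35, 47.05)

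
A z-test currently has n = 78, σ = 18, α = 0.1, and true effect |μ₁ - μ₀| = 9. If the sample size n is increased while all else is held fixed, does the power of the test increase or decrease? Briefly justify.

Power increases: a larger n shrinks the standard error σ/√n, moving the sampling distribution under H₁ further from the critical value.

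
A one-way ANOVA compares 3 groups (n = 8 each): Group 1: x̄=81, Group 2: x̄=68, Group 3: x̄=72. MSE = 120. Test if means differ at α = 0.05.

Grand mean = 73.67. SS_between = 709.33, MS_between = 354.67. F = 2.956, F_crit ≈ 3.467. Fail to reject H₀.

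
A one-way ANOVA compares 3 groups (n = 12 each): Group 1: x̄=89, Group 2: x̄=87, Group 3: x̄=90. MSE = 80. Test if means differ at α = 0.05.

Grand mean = 88.67. SS_between = 56.0, MS_between = 28.0. F = 0.35, F_crit ≈ 3.285. Fail to reject H₀.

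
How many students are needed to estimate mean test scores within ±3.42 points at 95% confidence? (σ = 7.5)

n = (z*σ/E)² = (1.96×7.5/3.42)² = 18.5 → n = 19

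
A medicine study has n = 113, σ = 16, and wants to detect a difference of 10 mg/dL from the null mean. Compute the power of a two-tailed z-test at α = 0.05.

SE = σ/√n = 16/√113 = 1.505. Non-centrality λ = d/SE = 10/1.505 = 6.644. Power ≈ Φ(λ - z_{α/2}) = Φ(6.644 - 1.96) = Φ(4.684) = 1.0.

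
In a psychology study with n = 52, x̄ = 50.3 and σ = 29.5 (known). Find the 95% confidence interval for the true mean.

CI = x̄ ± z*(σ/√n) = 50.3 ± 1.96(29.5/√52) = 50.3 ± 8.02 = (42.28, 58.32)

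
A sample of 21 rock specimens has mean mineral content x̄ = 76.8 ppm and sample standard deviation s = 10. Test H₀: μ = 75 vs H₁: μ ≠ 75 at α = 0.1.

t = (x̄ - μ₀)/(s/√n) = (76.8 - 75)/(10/√21) = 0.825. df = 20, critical t = ±1.725. Fail to reject H₀.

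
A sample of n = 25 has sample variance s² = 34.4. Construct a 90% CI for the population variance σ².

df = 24. χ²_{0.05} = 36.415, χ²_{0.95} = 13.848. CI for σ² = ((n-1)s²/χ²_{α/2}, (n-1)s²/χ²_{1-α/2}) = (24·34.4/36.415, 24·34.4/13.848) = (22.67, 59.62)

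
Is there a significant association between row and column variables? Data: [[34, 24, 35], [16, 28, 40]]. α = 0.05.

χ² = 6.681. df = 2, critical = 5.991. Reject H₀. Variables are dependent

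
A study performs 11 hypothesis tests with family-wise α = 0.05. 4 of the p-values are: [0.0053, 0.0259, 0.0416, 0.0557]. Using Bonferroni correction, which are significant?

Bonferroni α = 0.05/11 = 0.00455. None of the given p-values are significant.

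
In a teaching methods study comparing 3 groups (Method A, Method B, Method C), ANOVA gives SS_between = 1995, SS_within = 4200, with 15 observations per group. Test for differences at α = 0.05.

df_between = 2, df_within = 42. F = MS_between/MS_within = 997.5/100.0 = 9.975. F_crit ≈ 3.22. Reject H₀. At least one mean differs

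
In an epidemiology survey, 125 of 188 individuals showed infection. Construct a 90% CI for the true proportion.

p̂ = 0.665. CI = p̂ ± z*√(p̂(1-p̂)/n) = (0.608, 0.722)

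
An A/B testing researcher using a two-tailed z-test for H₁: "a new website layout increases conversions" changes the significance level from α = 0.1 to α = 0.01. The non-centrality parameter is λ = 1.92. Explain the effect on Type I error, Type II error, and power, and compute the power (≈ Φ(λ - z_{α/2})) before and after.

Decreasing α from 0.1 to 0.01:
• Type I error rate decreases (α is the Type I rate by definition).
• Critical value moves from z_{α/2} = 1.645 to 2.576, so power = Φ(λ - z_{α/2}) goes from Φ(1.92 - 1.645) = 0.608 to Φ(1.92 - 2.576) = 0.256.
• Type II error rate β = 1 - power therefore increases (0.392 → 0.744).
Appropriate when false positives are costly — here, rolling out a layout that doesn't actually help — wasted engineering effort.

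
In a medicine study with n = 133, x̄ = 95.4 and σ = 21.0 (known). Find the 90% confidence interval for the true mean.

CI = x̄ ± z*(σ/√n) = 95.4 ± 1.645(21.0/√133) = 95.4 ± 3.0 = (92.4, 98.4)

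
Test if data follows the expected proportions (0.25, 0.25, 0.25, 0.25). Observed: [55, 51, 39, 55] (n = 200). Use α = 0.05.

Expected: [50.0, 50.0, 50.0, 50.0]. χ² = 3.44. df = 3, critical = 7.815. Fail to reject H₀.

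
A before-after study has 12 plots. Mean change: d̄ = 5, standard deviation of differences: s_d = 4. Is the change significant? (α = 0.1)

t = d̄/(s_d/√n) = 5/(4/√12) = 4.33. df = 11, critical t = ±1.796. Reject H₀.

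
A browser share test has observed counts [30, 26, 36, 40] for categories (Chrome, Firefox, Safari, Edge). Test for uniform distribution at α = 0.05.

Expected = 33 each. χ² = Σ(O-E)²/E = 3.515. df = 3, critical value = 7.815. Fail to reject H₀.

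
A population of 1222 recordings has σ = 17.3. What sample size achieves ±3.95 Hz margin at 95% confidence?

Without FPC: n₀ = (1.96×17.3/3.95)² = 73.69. With FPC: n = n₀N/(n₀+N-1) = 69.6 → n = 70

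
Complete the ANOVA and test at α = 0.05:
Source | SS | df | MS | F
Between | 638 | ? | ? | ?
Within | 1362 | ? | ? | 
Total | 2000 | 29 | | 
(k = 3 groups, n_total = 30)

df_between = 2, df_within = 27. MS_between = 319.0, MS_within = 50.44. F = 6.324, F_crit ≈ 3.354. Reject H₀.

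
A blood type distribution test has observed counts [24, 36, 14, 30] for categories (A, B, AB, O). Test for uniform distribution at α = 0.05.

Expected = 26 each. χ² = Σ(O-E)²/E = 10.154. df = 3, critical value = 7.815. Reject H₀.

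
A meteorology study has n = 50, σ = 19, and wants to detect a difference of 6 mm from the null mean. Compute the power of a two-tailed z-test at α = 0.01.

SE = σ/√n = 19/√50 = 2.687. Non-centrality λ = d/SE = 6/2.687 = 2.233. Power ≈ Φ(λ - z_{α/2}) = Φ(2.233 - 2.576) = Φ(-0.343) = 0.366.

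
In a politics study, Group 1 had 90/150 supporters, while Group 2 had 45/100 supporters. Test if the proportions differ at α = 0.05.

p̂₁ = 0.6, p̂₂ = 0.45, pooled p̂ = 0.54. z = 2.331. Critical: ±1.96. Reject H₀.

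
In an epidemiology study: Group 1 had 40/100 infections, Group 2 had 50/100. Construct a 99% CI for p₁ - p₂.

p̂₁ = 0.4, p̂₂ = 0.5. Difference = -0.1. CI = (-0.28, 0.08)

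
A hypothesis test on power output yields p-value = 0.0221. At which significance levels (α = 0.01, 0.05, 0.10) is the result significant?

p = 0.0221. Significant at: α = 0.05, 0.1.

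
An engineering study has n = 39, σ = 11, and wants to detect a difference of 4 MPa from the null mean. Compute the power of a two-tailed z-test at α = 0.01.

SE = σ/√n = 11/√39 = 1.761. Non-centrality λ = d/SE = 4/1.761 = 2.271. Power ≈ Φ(λ - z_{α/2}) = Φ(2.271 - 2.576) = Φ(-0.305) = 0.38.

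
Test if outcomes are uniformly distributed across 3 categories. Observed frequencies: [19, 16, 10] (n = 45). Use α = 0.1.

Expected = 15 each. χ² = Σ(O-E)²/E = 2.8. df = 2, critical value = 4.605. Fail to reject H₀.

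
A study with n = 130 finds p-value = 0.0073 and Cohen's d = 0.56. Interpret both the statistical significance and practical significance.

Statistically significant (p = 0.0073 < 0.05). Cohen's d = 0.56 indicates a medium effect size. Both statistical and practical significance should be considered.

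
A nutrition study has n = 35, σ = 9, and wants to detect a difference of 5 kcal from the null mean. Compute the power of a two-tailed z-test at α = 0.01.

SE = σ/√n = 9/√35 = 1.521. Non-centrality λ = d/SE = 5/1.521 = 3.287. Power ≈ Φ(λ - z_{α/2}) = Φ(3.287 - 2.576) = Φ(0.711) = 0.761.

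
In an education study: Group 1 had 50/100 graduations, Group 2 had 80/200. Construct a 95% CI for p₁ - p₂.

p̂₁ = 0.5, p̂₂ = 0.4. Difference = 0.1. CI = (-0.019, 0.219)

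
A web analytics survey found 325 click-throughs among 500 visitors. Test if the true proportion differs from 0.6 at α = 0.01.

p̂ = 0.65, p₀ = 0.6. z = (p̂ - p₀)/√(p₀(1-p₀)/n) = 2.282. Critical: ±2.576. Fail to reject H₀.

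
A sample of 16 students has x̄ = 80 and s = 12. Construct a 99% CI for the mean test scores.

CI = x̄ ± t*(s/√n) = 80 ± 2.947(12/√16) = (71.16, 88.84)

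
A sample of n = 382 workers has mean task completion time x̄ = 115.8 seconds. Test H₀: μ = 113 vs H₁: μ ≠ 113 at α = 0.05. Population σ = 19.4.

z = (x̄ - μ₀)/(σ/√n) = (115.8 - 113)/(19.4/√382) = 2.821. Critical value: ±1.96. Since |2.821| > 1.96, Reject H₀.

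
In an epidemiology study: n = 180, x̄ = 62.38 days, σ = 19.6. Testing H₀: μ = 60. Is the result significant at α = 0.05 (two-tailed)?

z = (62.38 - 60)/(19.6/√180) = 1.629. Since |z| ≤ 1.96, not significant at α = 0.05.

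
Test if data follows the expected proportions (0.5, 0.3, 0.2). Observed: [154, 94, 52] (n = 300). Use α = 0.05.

Expected: [150.0, 90.0, 60.0]. χ² = 1.351. df = 2, critical = 5.991. Fail to reject H₀.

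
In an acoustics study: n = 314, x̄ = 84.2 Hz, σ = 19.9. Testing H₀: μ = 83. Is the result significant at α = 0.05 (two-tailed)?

z = (84.2 - 83)/(19.9/√314) = 1.069. Since |z| ≤ 1.96, not significant at α = 0.05.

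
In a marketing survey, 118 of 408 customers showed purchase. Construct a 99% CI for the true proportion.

p̂ = 0.289. CI = p̂ ± z*√(p̂(1-p̂)/n) = (0.231, 0.347)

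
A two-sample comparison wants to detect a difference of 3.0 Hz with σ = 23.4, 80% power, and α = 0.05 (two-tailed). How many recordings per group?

n per group = 2(z_α/2 + z_β)²σ²/d² = 2×(1.96 + 0.84)²×23.4²/3.0² = 954.0 → n = 954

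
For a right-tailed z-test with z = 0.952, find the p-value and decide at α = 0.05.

p = P(Z > 0.952) = 1 - Φ(0.952) ≈ 0.1705. Since p ≥ 0.05, fail to reject H₀ (not significant) at α = 0.05.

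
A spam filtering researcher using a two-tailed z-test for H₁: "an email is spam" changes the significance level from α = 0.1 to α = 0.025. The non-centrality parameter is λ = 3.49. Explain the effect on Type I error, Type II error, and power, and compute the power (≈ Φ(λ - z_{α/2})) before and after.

Decreasing α from 0.1 to 0.025:
• Type I error rate decreases (α is the Type I rate by definition).
• Critical value moves from z_{α/2} = 1.645 to 2.241, so power = Φ(λ - z_{α/2}) goes from Φ(3.49 - 1.645) = 0.967 to Φ(3.49 - 2.241) = 0.894.
• Type II error rate β = 1 - power therefore increases (0.033 → 0.106).
Appropriate when false positives are costly — here, a legitimate email is sent to the spam folder and the user misses it.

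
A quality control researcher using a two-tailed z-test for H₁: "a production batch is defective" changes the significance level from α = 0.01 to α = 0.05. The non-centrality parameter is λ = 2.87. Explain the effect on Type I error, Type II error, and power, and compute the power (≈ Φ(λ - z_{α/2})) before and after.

Increasing α from 0.01 to 0.05:
• Type I error rate increases (α is the Type I rate by definition).
• Critical value moves from z_{α/2} = 2.576 to 1.96, so power = Φ(λ - z_{α/2}) goes from Φ(2.87 - 2.576) = 0.616 to Φ(2.87 - 1.96) = 0.819.
• Type II error rate β = 1 - power therefore decreases (0.384 → 0.181).
Appropriate when false negatives are costly — here, shipping a defective batch — faulty products reach customers.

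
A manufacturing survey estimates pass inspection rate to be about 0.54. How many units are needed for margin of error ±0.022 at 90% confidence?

n = z²p(1-p)/E² = 1.645²×0.54×0.46/0.022² = 1388.8 → n = 1389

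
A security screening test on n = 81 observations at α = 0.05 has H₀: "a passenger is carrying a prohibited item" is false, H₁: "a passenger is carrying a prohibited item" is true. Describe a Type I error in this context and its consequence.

Type I error: rejecting H₀ when it is true — concluding that a passenger is carrying a prohibited item when in fact it is not. Consequence: detaining an innocent passenger — delay and inconvenience.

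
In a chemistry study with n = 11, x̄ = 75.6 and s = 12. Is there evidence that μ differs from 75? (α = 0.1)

t = (x̄ - μ₀)/(s/√n) = (75.6 - 75)/(12/√11) = 0.166. df = 10, critical t = ±1.812. Fail to reject H₀.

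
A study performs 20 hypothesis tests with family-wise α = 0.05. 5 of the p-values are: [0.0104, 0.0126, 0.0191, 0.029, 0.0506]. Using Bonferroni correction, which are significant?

Bonferroni α = 0.05/20 = 0.0025. None of the given p-values are significant.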